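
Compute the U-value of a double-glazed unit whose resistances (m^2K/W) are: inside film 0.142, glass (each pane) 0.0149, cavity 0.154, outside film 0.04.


Total thermal resistance (series):
  R_total = R_in + R_glass + R_air + R_glass + R_out
  R_total = 0.142 + 0.0149 + 0.154 + 0.0149 + 0.04 = 0.3658 m^2K/W
U-value = 1 / R_total = 1 / 0.3658 = 2.734 W/m^2K

2.734 W/m^2K


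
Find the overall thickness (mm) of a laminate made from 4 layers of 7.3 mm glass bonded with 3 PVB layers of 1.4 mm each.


Total thickness = glass contribution + PVB contribution
  Glass: 4 * 7.3 = 29.2 mm
  PVB: 3 * 1.4 = 4.2 mm
  Total = 29.2 + 4.2 = 33.4 mm

33.4 mm


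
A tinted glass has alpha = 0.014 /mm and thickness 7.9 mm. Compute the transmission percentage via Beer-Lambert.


Beer-Lambert law: T = exp(-alpha * thickness)
  exponent = -0.014 * 7.9 = -0.1106
  T = exp(-0.1106) = 0.8953
  Percentage = 0.8953 * 100 = 89.53%

89.53%


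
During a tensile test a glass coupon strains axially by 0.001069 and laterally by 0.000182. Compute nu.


Poisson's ratio: nu = lateral strain / axial strain
  nu = 0.000182 / 0.001069 = 0.1703

0.1703


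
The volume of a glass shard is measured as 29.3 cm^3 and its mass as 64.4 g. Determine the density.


Use the definition of density:
  rho = mass / volume
  rho = 64.4 / 29.3 = 2.198 g/cm^3

2.198 g/cm^3


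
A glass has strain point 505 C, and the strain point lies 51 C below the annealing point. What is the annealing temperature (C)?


T_anneal = T_strain + gap:
  T_anneal = 505 + 51 = 556 C

556 C


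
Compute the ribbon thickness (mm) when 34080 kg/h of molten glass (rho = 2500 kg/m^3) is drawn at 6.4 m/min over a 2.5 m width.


Ribbon cross-section from mass balance:
  Volume rate = throughput / density = 34080 / 2500 = 13.632 m^3/h
  thickness = volume rate / (speed * 60 * width), i.e.
  thickness = throughput / (60 * speed * width * density) * 1000
  thickness = 34080 / (60 * 6.4 * 2.5 * 2500) * 1000 = 14.2 mm

14.2 mm


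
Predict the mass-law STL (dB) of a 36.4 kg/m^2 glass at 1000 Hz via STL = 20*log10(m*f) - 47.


Mass law: STL = 20 * log10(m * f) - 47
  m * f = 36.4 * 1000 = 36400
  log10(36400) = 4.5611
  STL = 20 * 4.5611 - 47 = 91.222 - 47 = 44.2 dB

44.2 dB


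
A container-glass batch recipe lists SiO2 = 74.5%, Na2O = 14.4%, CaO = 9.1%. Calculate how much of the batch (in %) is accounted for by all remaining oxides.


Sum the three major oxides:
  SiO2 + Na2O + CaO = 74.5 + 14.4 + 9.1 = 98.0%
Subtract from 100%:
  Others = 100 - 98.0 = 2.0%

2.0%


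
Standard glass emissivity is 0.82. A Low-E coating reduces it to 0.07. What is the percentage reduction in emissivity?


Percentage reduction = (1 - coated/uncoated) * 100
  Ratio = 0.07 / 0.82 = 0.0854
  Reduction = (1 - 0.0854) * 100 = 91.5%

91.5%


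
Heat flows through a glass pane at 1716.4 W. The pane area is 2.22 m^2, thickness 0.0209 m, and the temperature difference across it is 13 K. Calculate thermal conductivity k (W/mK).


Fourier's law rearranged: k = Q * t / (A * dT)
  Numerator = 1716.4 * 0.0209 = 35.87276
  Denominator = 2.22 * 13 = 28.86
  k = 35.87276 / 28.86 = 1.243 W/mK

1.243 W/mK


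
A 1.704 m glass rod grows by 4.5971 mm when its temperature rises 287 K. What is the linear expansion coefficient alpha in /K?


Rearrange dL = alpha * L0 * dT for alpha:
  alpha = dL / (L0 * dT)
  alpha = (4.5971 / 1000) / (1.704 * 287) = 0.0000094 /K = 9.4 x 10^-6 /K

9.4 x 10^-6 /K


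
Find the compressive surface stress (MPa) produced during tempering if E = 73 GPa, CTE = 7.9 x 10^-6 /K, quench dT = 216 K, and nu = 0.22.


Tempering stress: sigma = E * alpha * dT / (1 - nu)
  E (MPa) = 73 * 1000 = 73000
  Numerator = 73000 * (7.9 x 10^-6) * 216 = 124.5672
  Denominator = 1 - 0.22 = 0.78
  sigma = 124.5672 / 0.78 = 159.7 MPa

159.7 MPa


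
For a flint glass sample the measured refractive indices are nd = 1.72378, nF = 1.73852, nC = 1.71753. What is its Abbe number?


Abbe number formula: Vd = (nd - 1) / (nF - nC)
  nd - 1 = 1.72378 - 1 = 0.72378
  nF - nC = 1.73852 - 1.71753 = 0.02099
  Vd = 0.72378 / 0.02099 = 34.48

34.48


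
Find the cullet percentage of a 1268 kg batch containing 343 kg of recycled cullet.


Cullet ratio = (cullet mass / total batch mass) * 100
  Ratio = 343 / 1268 * 100 = 27.05%

27.05%


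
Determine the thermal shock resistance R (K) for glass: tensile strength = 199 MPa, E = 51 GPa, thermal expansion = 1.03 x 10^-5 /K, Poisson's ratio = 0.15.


Thermal shock resistance: R = sigma * (1 - nu) / (E * alpha)
  Numerator = 199 * (1 - 0.15) = 169.15
  Denominator = 51 * 1000 * (1.03 x 10^-5) = 0.5253
  R = 169.15 / 0.5253 = 322.0 K

322.0 K


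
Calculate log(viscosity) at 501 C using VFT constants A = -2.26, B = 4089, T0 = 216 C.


VFT equation: log(eta) = A + B / (T - T0)
  T - T0 = 501 - 216 = 285
  B / (T - T0) = 4089 / 285 = 14.347
  log(eta) = -2.26 + 14.347 = 12.087

12.087


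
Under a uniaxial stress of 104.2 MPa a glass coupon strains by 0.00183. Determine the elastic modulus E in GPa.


Young's modulus: E = stress / strain
  E = 104.2 MPa / 0.00183 = 56939.89 MPa
Convert to GPa: 56939.89 / 1000 = 56.94 GPa

56.94 GPa


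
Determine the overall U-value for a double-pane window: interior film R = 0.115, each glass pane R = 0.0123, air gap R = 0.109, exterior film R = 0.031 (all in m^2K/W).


Total thermal resistance (series):
  R_total = R_in + R_glass + R_air + R_glass + R_out
  R_total = 0.115 + 0.0123 + 0.109 + 0.0123 + 0.031 = 0.2796 m^2K/W
U-value = 1 / R_total = 1 / 0.2796 = 3.577 W/m^2K

3.577 W/m^2K


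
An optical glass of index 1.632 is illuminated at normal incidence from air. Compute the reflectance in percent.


Fresnel reflectance at normal incidence:
  R = ((n - 1)/(n + 1))^2
  (n - 1)/(n + 1) = (1.632 - 1)/(1.632 + 1) = 0.240122
  R = 0.240122^2 = 0.0576586
  R(%) = 0.0576586 * 100 = 5.766%

5.766%


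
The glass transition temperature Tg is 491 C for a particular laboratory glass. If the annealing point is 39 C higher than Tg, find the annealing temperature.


The annealing temperature is Tg plus the offset:
  T_anneal = 491 + 39 = 530 C

530 C


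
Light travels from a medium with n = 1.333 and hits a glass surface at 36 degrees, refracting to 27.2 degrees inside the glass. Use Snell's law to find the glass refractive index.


Apply Snell's law: n1 * sin(theta1) = n2 * sin(theta2)
  n2 = n1 * sin(theta1) / sin(theta2)
  sin(36) = 0.587785
  sin(27.2) = 0.457098
  n2 = 1.333 * 0.587785 / 0.457098 = 1.7141

1.7141


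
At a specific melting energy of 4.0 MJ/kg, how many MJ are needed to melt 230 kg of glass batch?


Total energy = mass * specific energy
  E = 230 * 4.0 = 920 MJ

920 MJ


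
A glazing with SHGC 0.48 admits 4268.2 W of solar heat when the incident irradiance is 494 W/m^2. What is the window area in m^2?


Rearrange Q = Area * SHGC * Irradiance:
  Area = Q / (SHGC * Irradiance)
  Area = 4268.2 / (0.48 * 494) = 18.0 m^2

18.0 m^2


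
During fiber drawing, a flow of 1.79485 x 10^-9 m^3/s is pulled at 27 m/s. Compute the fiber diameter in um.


Cross-sectional area from continuity:
  A = Q / v = 1.79485 x 10^-9 / 27 = 6.647593 x 10^-11 m^2
Diameter from circular cross-section:
  d = sqrt(4A / pi) * 10^6 (m -> um)
  d = sqrt(4 * 6.647593 x 10^-11 / pi) * 10^6 = 9.2 um

9.2 um


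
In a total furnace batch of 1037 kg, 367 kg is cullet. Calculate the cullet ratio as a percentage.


Cullet ratio = (cullet mass / total batch mass) * 100
  Ratio = 367 / 1037 * 100 = 35.39%

35.39%


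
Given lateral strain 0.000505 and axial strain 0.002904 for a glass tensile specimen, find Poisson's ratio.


Poisson's ratio: nu = lateral strain / axial strain
  nu = 0.000505 / 0.002904 = 0.1739

0.1739


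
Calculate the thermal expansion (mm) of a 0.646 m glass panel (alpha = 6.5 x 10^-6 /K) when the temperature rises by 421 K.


Thermal expansion formula: dL = alpha * L0 * dT
  dL = (6.5 x 10^-6) * 0.646 * 421 = 0.00176778 m
Convert to mm: 0.00176778 * 1000 = 1.7678 mm

1.7678 mm


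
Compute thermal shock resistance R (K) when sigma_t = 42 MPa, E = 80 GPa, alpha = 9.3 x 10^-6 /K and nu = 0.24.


Thermal shock resistance: R = sigma * (1 - nu) / (E * alpha)
  Numerator = 42 * (1 - 0.24) = 31.92
  Denominator = 80 * 1000 * (9.3 x 10^-6) = 0.744
  R = 31.92 / 0.744 = 42.9 K

42.9 K


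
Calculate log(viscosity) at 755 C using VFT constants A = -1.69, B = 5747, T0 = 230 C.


VFT equation: log(eta) = A + B / (T - T0)
  T - T0 = 755 - 230 = 525
  B / (T - T0) = 5747 / 525 = 10.947
  log(eta) = -1.69 + 10.947 = 9.257

9.257


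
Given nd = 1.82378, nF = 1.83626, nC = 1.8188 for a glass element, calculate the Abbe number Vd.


Abbe number formula: Vd = (nd - 1) / (nF - nC)
  nd - 1 = 1.82378 - 1 = 0.82378
  nF - nC = 1.83626 - 1.8188 = 0.01746
  Vd = 0.82378 / 0.01746 = 47.18

47.18


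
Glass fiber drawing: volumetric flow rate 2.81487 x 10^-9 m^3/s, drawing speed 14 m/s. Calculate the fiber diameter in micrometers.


Cross-sectional area from continuity:
  A = Q / v = 2.81487 x 10^-9 / 14 = 2.010621 x 10^-10 m^2
Diameter from circular cross-section:
  d = sqrt(4A / pi) * 10^6 (m -> um)
  d = sqrt(4 * 2.010621 x 10^-10 / pi) * 10^6 = 16.0 um

16.0 um


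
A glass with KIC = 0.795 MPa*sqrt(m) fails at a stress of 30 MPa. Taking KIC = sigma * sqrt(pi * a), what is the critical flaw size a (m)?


Rearrange KIC = sigma * sqrt(pi * a):
  sqrt(pi * a) = KIC / sigma
  sqrt(pi * a) = 0.795 / 30 = 0.0265
  a = (KIC / sigma)^2 / pi
  a = 0.0265^2 / pi = 0.0002235 m

0.0002235 m


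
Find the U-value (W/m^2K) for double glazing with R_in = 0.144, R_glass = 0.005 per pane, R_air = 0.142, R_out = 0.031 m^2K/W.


Total thermal resistance (series):
  R_total = R_in + R_glass + R_air + R_glass + R_out
  R_total = 0.144 + 0.005 + 0.142 + 0.005 + 0.031 = 0.327 m^2K/W
U-value = 1 / R_total = 1 / 0.327 = 3.058 W/m^2K

3.058 W/m^2K


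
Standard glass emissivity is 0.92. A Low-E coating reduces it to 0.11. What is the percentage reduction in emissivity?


Percentage reduction = (1 - coated/uncoated) * 100
  Ratio = 0.11 / 0.92 = 0.1196
  Reduction = (1 - 0.1196) * 100 = 88.0%

88.0%


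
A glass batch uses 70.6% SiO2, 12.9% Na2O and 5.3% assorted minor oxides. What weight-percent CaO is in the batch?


Pieces sum to 100%:
  CaO = 100 - (SiO2 + Na2O + others)
  CaO = 100 - (70.6 + 12.9 + 5.3) = 11.2%

11.2%


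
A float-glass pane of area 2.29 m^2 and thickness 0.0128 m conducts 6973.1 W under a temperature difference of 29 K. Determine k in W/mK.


Fourier's law rearranged: k = Q * t / (A * dT)
  Numerator = 6973.1 * 0.0128 = 89.25568
  Denominator = 2.29 * 29 = 66.41
  k = 89.25568 / 66.41 = 1.344 W/mK

1.344 W/mK


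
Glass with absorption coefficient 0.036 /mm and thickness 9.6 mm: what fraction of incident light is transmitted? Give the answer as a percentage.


Beer-Lambert law: T = exp(-alpha * thickness)
  exponent = -0.036 * 9.6 = -0.3456
  T = exp(-0.3456) = 0.7078
  Percentage = 0.7078 * 100 = 70.78%

70.78%


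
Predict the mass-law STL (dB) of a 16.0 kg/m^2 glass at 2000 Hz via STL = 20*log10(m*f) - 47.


Mass law: STL = 20 * log10(m * f) - 47
  m * f = 16.0 * 2000 = 32000
  log10(32000) = 4.50515
  STL = 20 * 4.50515 - 47 = 90.103 - 47 = 43.1 dB

43.1 dB


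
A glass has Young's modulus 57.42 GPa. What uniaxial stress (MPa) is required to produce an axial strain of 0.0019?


Rearrange E = sigma / epsilon:
  sigma = E * epsilon
  E (MPa) = 57.42 * 1000 = 57420
  sigma = 57420 * 0.0019 = 109.1 MPa

109.1 MPa


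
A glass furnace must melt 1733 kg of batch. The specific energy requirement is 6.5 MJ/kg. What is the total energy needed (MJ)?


Total energy = mass * specific energy
  E = 1733 * 6.5 = 11264.5 MJ

11264.5 MJ


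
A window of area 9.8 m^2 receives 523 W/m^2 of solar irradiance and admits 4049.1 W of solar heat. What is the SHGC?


Rearrange Q = Area * SHGC * Irradiance:
  SHGC = Q / (Area * Irradiance)
  SHGC = 4049.1 / (9.8 * 523) = 0.79

0.79


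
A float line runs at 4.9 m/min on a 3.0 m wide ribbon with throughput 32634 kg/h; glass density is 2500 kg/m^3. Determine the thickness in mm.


Ribbon cross-section from mass balance:
  Volume rate = throughput / density = 32634 / 2500 = 13.0536 m^3/h
  thickness = volume rate / (speed * 60 * width), i.e.
  thickness = throughput / (60 * speed * width * density) * 1000
  thickness = 32634 / (60 * 4.9 * 3.0 * 2500) * 1000 = 14.8 mm

14.8 mm


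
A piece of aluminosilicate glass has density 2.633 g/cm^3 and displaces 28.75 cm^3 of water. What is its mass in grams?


Rearrange rho = m / V:
  m = rho * V
  m = 2.633 * 28.75 = 75.699 g

75.699 g


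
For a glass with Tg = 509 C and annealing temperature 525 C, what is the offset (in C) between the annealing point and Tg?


Offset = T_anneal - Tg:
  offset = 525 - 509 = 16 C

16 C


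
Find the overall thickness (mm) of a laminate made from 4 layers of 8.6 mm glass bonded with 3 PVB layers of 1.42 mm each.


Total thickness = glass contribution + PVB contribution
  Glass: 4 * 8.6 = 34.4 mm
  PVB: 3 * 1.42 = 4.26 mm
  Total = 34.4 + 4.26 = 38.66 mm

38.66 mm


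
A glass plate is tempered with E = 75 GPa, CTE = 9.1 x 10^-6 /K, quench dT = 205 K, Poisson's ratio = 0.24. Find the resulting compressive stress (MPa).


Tempering stress: sigma = E * alpha * dT / (1 - nu)
  E (MPa) = 75 * 1000 = 75000
  Numerator = 75000 * (9.1 x 10^-6) * 205 = 139.9125
  Denominator = 1 - 0.24 = 0.76
  sigma = 139.9125 / 0.76 = 184.1 MPa

184.1 MPa


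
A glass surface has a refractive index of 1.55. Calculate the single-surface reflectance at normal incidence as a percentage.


Fresnel reflectance at normal incidence:
  R = ((n - 1)/(n + 1))^2
  (n - 1)/(n + 1) = (1.55 - 1)/(1.55 + 1) = 0.215686
  R = 0.215686^2 = 0.0465205
  R(%) = 0.0465205 * 100 = 4.652%

4.652%


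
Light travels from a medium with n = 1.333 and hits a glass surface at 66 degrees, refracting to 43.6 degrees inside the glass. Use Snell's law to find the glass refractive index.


Apply Snell's law: n1 * sin(theta1) = n2 * sin(theta2)
  n2 = n1 * sin(theta1) / sin(theta2)
  sin(66) = 0.913545
  sin(43.6) = 0.68962
  n2 = 1.333 * 0.913545 / 0.68962 = 1.7658

1.7658


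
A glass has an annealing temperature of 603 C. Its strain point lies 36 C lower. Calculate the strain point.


Strain point = annealing point - difference:
  T_strain = 603 - 36 = 567 C

567 C


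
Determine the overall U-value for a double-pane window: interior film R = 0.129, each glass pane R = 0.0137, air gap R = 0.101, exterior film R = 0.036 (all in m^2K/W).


Total thermal resistance (series):
  R_total = R_in + R_glass + R_air + R_glass + R_out
  R_total = 0.129 + 0.0137 + 0.101 + 0.0137 + 0.036 = 0.2934 m^2K/W
U-value = 1 / R_total = 1 / 0.2934 = 3.408 W/m^2K

3.408 W/m^2K


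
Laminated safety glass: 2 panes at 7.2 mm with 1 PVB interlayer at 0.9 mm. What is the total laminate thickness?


Total thickness = glass contribution + PVB contribution
  Glass: 2 * 7.2 = 14.4 mm
  PVB: 1 * 0.9 = 0.9 mm
  Total = 14.4 + 0.9 = 15.3 mm

15.3 mm


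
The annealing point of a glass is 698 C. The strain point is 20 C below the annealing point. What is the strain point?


Strain point = annealing point - difference:
  T_strain = 698 - 20 = 678 C

678 C


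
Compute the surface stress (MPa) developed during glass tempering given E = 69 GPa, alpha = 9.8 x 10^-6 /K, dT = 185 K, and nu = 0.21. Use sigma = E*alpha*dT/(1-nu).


Tempering stress: sigma = E * alpha * dT / (1 - nu)
  E (MPa) = 69 * 1000 = 69000
  Numerator = 69000 * (9.8 x 10^-6) * 185 = 125.097
  Denominator = 1 - 0.21 = 0.79
  sigma = 125.097 / 0.79 = 158.4 MPa

158.4 MPa


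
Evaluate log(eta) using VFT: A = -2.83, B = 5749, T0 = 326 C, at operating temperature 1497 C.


VFT equation: log(eta) = A + B / (T - T0)
  T - T0 = 1497 - 326 = 1171
  B / (T - T0) = 5749 / 1171 = 4.909
  log(eta) = -2.83 + 4.909 = 2.079

2.079


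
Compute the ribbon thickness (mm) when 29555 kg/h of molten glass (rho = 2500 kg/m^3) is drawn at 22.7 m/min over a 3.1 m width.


Ribbon cross-section from mass balance:
  Volume rate = throughput / density = 29555 / 2500 = 11.822 m^3/h
  thickness = volume rate / (speed * 60 * width), i.e.
  thickness = throughput / (60 * speed * width * density) * 1000
  thickness = 29555 / (60 * 22.7 * 3.1 * 2500) * 1000 = 2.8 mm

2.8 mm


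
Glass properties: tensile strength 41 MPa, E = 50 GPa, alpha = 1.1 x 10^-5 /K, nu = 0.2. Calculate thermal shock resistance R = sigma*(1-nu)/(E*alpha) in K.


Thermal shock resistance: R = sigma * (1 - nu) / (E * alpha)
  Numerator = 41 * (1 - 0.2) = 32.8
  Denominator = 50 * 1000 * (1.1 x 10^-5) = 0.55
  R = 32.8 / 0.55 = 59.6 K

59.6 K


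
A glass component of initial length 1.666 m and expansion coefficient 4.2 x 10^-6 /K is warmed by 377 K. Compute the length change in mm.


Thermal expansion formula: dL = alpha * L0 * dT
  dL = (4.2 x 10^-6) * 1.666 * 377 = 0.00263794 m
Convert to mm: 0.00263794 * 1000 = 2.6379 mm

2.6379 mm


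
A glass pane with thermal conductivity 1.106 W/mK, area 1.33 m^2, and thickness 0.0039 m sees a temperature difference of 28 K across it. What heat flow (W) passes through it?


Fourier's law: Q = k * A * dT / t
  Q = 1.106 * 1.33 * 28 / 0.0039
  Q = 41.18744 / 0.0039 = 10560.9 W

10560.9 W


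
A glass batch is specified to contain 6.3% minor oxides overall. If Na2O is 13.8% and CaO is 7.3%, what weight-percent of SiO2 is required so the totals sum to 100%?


Known pieces sum to 100%:
  SiO2 = 100 - (others + Na2O + CaO)
  SiO2 = 100 - (6.3 + 13.8 + 7.3) = 72.6%

72.6%


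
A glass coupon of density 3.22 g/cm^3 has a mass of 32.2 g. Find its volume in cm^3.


Rearrange rho = m / V:
  V = m / rho
  V = 32.2 / 3.22 = 10.0 cm^3

10.0 cm^3


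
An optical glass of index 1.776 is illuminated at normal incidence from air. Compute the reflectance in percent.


Fresnel reflectance at normal incidence:
  R = ((n - 1)/(n + 1))^2
  (n - 1)/(n + 1) = (1.776 - 1)/(1.776 + 1) = 0.279539
  R = 0.279539^2 = 0.0781421
  R(%) = 0.0781421 * 100 = 7.814%

7.814%


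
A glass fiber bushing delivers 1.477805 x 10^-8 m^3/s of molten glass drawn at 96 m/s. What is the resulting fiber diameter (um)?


Cross-sectional area from continuity:
  A = Q / v = 1.477805 x 10^-8 / 96 = 1.53938 x 10^-10 m^2
Diameter from circular cross-section:
  d = sqrt(4A / pi) * 10^6 (m -> um)
  d = sqrt(4 * 1.53938 x 10^-10 / pi) * 10^6 = 14.0 um

14.0 um


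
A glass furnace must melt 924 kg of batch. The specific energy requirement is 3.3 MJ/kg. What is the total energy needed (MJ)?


Total energy = mass * specific energy
  E = 924 * 3.3 = 3049.2 MJ

3049.2 MJ


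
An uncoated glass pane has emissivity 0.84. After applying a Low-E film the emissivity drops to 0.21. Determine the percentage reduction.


Percentage reduction = (1 - coated/uncoated) * 100
  Ratio = 0.21 / 0.84 = 0.25
  Reduction = (1 - 0.25) * 100 = 75.0%

75.0%


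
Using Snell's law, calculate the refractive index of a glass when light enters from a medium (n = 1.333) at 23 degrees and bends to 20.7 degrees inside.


Apply Snell's law: n1 * sin(theta1) = n2 * sin(theta2)
  n2 = n1 * sin(theta1) / sin(theta2)
  sin(23) = 0.390731
  sin(20.7) = 0.353475
  n2 = 1.333 * 0.390731 / 0.353475 = 1.4735

1.4735


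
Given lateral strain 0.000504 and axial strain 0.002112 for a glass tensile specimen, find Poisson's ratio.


Poisson's ratio: nu = lateral strain / axial strain
  nu = 0.000504 / 0.002112 = 0.2386

0.2386


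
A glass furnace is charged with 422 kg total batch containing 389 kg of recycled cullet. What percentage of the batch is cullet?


Cullet ratio = (cullet mass / total batch mass) * 100
  Ratio = 389 / 422 * 100 = 92.18%

92.18%


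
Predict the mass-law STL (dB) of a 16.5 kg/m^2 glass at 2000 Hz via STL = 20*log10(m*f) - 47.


Mass law: STL = 20 * log10(m * f) - 47
  m * f = 16.5 * 2000 = 33000
  log10(33000) = 4.51851
  STL = 20 * 4.51851 - 47 = 90.3702 - 47 = 43.4 dB

43.4 dB


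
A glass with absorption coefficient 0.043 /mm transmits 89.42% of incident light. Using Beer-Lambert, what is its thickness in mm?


Rearrange T = exp(-alpha * thickness):
  thickness = -ln(T) / alpha
  T = 89.42/100 = 0.8942
  ln(T) = -0.11183
  -ln(T) = 0.11183
  thickness = 0.11183 / 0.043 = 2.6 mm

2.6 mm


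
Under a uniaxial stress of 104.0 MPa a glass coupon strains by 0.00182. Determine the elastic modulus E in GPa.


Young's modulus: E = stress / strain
  E = 104.0 MPa / 0.00182 = 57142.86 MPa
Convert to GPa: 57142.86 / 1000 = 57.14 GPa

57.14 GPa


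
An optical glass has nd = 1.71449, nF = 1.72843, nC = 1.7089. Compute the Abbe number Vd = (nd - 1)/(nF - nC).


Abbe number formula: Vd = (nd - 1) / (nF - nC)
  nd - 1 = 1.71449 - 1 = 0.71449
  nF - nC = 1.72843 - 1.7089 = 0.01953
  Vd = 0.71449 / 0.01953 = 36.58

36.58


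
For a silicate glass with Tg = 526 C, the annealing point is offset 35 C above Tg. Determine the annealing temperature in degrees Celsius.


The annealing temperature is Tg plus the offset:
  T_anneal = 526 + 35 = 561 C

561 C


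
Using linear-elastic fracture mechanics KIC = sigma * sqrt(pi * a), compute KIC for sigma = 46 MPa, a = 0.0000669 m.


Fracture toughness: KIC = sigma * sqrt(pi * a)
  pi * a = pi * 0.0000669 = 0.000210173
  sqrt(pi * a) = 0.014497
  KIC = 46 * 0.014497 = 0.667 MPa*sqrt(m)

0.667 MPa*sqrt(m)


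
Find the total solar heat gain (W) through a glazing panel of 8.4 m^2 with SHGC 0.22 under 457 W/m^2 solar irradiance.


Solar heat gain: Q = Area * SHGC * Irradiance
  Q = 8.4 * 0.22 * 457 = 844.5 W

844.5 W


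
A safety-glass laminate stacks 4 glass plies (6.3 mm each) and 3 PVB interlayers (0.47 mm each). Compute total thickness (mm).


Total thickness = glass contribution + PVB contribution
  Glass: 4 * 6.3 = 25.2 mm
  PVB: 3 * 0.47 = 1.41 mm
  Total = 25.2 + 1.41 = 26.61 mm

26.61 mm


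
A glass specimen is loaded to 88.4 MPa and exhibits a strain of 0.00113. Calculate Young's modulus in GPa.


Young's modulus: E = stress / strain
  E = 88.4 MPa / 0.00113 = 78230.09 MPa
Convert to GPa: 78230.09 / 1000 = 78.23 GPa

78.23 GPa


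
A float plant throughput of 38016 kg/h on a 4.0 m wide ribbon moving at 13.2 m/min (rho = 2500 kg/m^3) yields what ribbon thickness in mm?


Ribbon cross-section from mass balance:
  Volume rate = throughput / density = 38016 / 2500 = 15.2064 m^3/h
  thickness = volume rate / (speed * 60 * width), i.e.
  thickness = throughput / (60 * speed * width * density) * 1000
  thickness = 38016 / (60 * 13.2 * 4.0 * 2500) * 1000 = 4.8 mm

4.8 mm


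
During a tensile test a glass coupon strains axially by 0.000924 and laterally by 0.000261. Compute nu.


Poisson's ratio: nu = lateral strain / axial strain
  nu = 0.000261 / 0.000924 = 0.2825

0.2825


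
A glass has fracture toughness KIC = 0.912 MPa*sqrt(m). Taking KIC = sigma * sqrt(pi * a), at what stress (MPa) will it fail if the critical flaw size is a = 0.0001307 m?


Rearrange KIC = sigma * sqrt(pi * a):
  sigma = KIC / sqrt(pi * a)
  sqrt(pi * 0.0001307) = 0.020263
  sigma = 0.912 / 0.020263 = 45.01 MPa

45.01 MPa


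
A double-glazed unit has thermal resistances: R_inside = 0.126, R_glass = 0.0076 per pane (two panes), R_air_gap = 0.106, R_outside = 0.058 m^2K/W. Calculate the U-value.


Total thermal resistance (series):
  R_total = R_in + R_glass + R_air + R_glass + R_out
  R_total = 0.126 + 0.0076 + 0.106 + 0.0076 + 0.058 = 0.3052 m^2K/W
U-value = 1 / R_total = 1 / 0.3052 = 3.277 W/m^2K

3.277 W/m^2K


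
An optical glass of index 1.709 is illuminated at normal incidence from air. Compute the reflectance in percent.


Fresnel reflectance at normal incidence:
  R = ((n - 1)/(n + 1))^2
  (n - 1)/(n + 1) = (1.709 - 1)/(1.709 + 1) = 0.26172
  R = 0.26172^2 = 0.0684974
  R(%) = 0.0684974 * 100 = 6.85%

6.85%


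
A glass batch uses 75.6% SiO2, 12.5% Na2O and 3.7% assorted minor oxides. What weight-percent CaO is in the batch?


Pieces sum to 100%:
  CaO = 100 - (SiO2 + Na2O + others)
  CaO = 100 - (75.6 + 12.5 + 3.7) = 8.2%

8.2%


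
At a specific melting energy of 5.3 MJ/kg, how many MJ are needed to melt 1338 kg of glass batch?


Total energy = mass * specific energy
  E = 1338 * 5.3 = 7091.4 MJ

7091.4 MJ


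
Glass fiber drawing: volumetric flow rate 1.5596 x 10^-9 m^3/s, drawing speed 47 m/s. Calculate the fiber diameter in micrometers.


Cross-sectional area from continuity:
  A = Q / v = 1.5596 x 10^-9 / 47 = 3.318298 x 10^-11 m^2
Diameter from circular cross-section:
  d = sqrt(4A / pi) * 10^6 (m -> um)
  d = sqrt(4 * 3.318298 x 10^-11 / pi) * 10^6 = 6.5 um

6.5 um


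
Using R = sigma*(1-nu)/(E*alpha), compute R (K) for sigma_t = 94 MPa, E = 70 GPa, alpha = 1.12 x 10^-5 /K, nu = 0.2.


Thermal shock resistance: R = sigma * (1 - nu) / (E * alpha)
  Numerator = 94 * (1 - 0.2) = 75.2
  Denominator = 70 * 1000 * (1.12 x 10^-5) = 0.784
  R = 75.2 / 0.784 = 95.9 K

95.9 K


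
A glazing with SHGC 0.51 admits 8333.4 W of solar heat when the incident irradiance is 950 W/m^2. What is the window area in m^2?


Rearrange Q = Area * SHGC * Irradiance:
  Area = Q / (SHGC * Irradiance)
  Area = 8333.4 / (0.51 * 950) = 17.2 m^2

17.2 m^2


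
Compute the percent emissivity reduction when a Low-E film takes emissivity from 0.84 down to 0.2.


Percentage reduction = (1 - coated/uncoated) * 100
  Ratio = 0.2 / 0.84 = 0.2381
  Reduction = (1 - 0.2381) * 100 = 76.2%

76.2%


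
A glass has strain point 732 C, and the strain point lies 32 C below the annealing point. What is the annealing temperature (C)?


T_anneal = T_strain + gap:
  T_anneal = 732 + 32 = 764 C

764 C


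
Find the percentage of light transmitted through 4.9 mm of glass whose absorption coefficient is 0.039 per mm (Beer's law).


Beer-Lambert law: T = exp(-alpha * thickness)
  exponent = -0.039 * 4.9 = -0.1911
  T = exp(-0.1911) = 0.826
  Percentage = 0.826 * 100 = 82.6%

82.6%


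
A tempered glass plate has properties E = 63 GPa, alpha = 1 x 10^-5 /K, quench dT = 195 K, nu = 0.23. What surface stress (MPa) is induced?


Tempering stress: sigma = E * alpha * dT / (1 - nu)
  E (MPa) = 63 * 1000 = 63000
  Numerator = 63000 * (1 x 10^-5) * 195 = 122.85
  Denominator = 1 - 0.23 = 0.77
  sigma = 122.85 / 0.77 = 159.5 MPa

159.5 MPa


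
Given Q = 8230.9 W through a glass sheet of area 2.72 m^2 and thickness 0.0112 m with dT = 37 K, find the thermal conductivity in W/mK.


Fourier's law rearranged: k = Q * t / (A * dT)
  Numerator = 8230.9 * 0.0112 = 92.18608
  Denominator = 2.72 * 37 = 100.64
  k = 92.18608 / 100.64 = 0.916 W/mK

0.916 W/mK


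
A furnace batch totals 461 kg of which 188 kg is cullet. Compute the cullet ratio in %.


Cullet ratio = (cullet mass / total batch mass) * 100
  Ratio = 188 / 461 * 100 = 40.78%

40.78%


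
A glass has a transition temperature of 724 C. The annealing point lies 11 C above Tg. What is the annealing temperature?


The annealing temperature is Tg plus the offset:
  T_anneal = 724 + 11 = 735 C

735 C


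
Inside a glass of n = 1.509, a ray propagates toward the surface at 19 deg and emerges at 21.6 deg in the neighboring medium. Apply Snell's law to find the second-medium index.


Apply Snell's law: n1 * sin(theta1) = n2 * sin(theta2)
  n2 = n1 * sin(theta1) / sin(theta2)
  sin(19) = 0.325568
  sin(21.6) = 0.368125
  n2 = 1.509 * 0.325568 / 0.368125 = 1.3346

1.3346


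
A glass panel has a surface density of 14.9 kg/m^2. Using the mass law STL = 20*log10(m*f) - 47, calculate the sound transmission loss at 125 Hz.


Mass law: STL = 20 * log10(m * f) - 47
  m * f = 14.9 * 125 = 1862.5
  log10(1862.5) = 3.2701
  STL = 20 * 3.2701 - 47 = 65.402 - 47 = 18.4 dB

18.4 dB


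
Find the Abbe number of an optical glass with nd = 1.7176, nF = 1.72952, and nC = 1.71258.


Abbe number formula: Vd = (nd - 1) / (nF - nC)
  nd - 1 = 1.7176 - 1 = 0.7176
  nF - nC = 1.72952 - 1.71258 = 0.01694
  Vd = 0.7176 / 0.01694 = 42.36

42.36


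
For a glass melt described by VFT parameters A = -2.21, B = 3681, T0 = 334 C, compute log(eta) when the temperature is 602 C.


VFT equation: log(eta) = A + B / (T - T0)
  T - T0 = 602 - 334 = 268
  B / (T - T0) = 3681 / 268 = 13.735
  log(eta) = -2.21 + 13.735 = 11.525

11.525


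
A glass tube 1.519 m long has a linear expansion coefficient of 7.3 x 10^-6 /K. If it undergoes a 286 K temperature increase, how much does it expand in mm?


Thermal expansion formula: dL = alpha * L0 * dT
  dL = (7.3 x 10^-6) * 1.519 * 286 = 0.00317137 m
Convert to mm: 0.00317137 * 1000 = 3.1714 mm

3.1714 mm


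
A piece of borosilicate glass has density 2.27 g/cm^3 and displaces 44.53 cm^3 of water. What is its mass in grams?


Rearrange rho = m / V:
  m = rho * V
  m = 2.27 * 44.53 = 101.083 g

101.083 g


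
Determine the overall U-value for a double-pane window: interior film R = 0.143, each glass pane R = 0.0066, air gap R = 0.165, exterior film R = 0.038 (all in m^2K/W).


Total thermal resistance (series):
  R_total = R_in + R_glass + R_air + R_glass + R_out
  R_total = 0.143 + 0.0066 + 0.165 + 0.0066 + 0.038 = 0.3592 m^2K/W
U-value = 1 / R_total = 1 / 0.3592 = 2.784 W/m^2K

2.784 W/m^2K


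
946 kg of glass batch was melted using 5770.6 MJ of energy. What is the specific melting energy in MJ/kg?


Rearrange E = m * s for s:
  s = E / m
  s = 5770.6 / 946 = 6.1 MJ/kg

6.1 MJ/kg


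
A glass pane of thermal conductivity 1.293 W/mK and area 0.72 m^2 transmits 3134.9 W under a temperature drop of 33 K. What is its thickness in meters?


Fourier's law: t = k * A * dT / Q
  t = 1.293 * 0.72 * 33 / 3134.9
  t = 30.72168 / 3134.9 = 0.0098 m

0.0098 m


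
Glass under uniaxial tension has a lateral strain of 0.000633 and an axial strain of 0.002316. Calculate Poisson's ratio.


Poisson's ratio: nu = lateral strain / axial strain
  nu = 0.000633 / 0.002316 = 0.2733

0.2733


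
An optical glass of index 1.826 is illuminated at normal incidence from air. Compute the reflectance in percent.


Fresnel reflectance at normal incidence:
  R = ((n - 1)/(n + 1))^2
  (n - 1)/(n + 1) = (1.826 - 1)/(1.826 + 1) = 0.292286
  R = 0.292286^2 = 0.0854311
  R(%) = 0.0854311 * 100 = 8.543%

8.543%


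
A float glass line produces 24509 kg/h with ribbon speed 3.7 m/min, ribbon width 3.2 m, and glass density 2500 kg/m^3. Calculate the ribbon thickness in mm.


Ribbon cross-section from mass balance:
  Volume rate = throughput / density = 24509 / 2500 = 9.8036 m^3/h
  thickness = volume rate / (speed * 60 * width), i.e.
  thickness = throughput / (60 * speed * width * density) * 1000
  thickness = 24509 / (60 * 3.7 * 3.2 * 2500) * 1000 = 13.8 mm

13.8 mm


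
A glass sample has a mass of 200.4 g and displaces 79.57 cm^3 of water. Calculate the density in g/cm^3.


Use the definition of density:
  rho = mass / volume
  rho = 200.4 / 79.57 = 2.519 g/cm^3

2.519 g/cm^3


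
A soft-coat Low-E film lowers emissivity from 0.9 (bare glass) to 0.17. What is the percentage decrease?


Percentage reduction = (1 - coated/uncoated) * 100
  Ratio = 0.17 / 0.9 = 0.1889
  Reduction = (1 - 0.1889) * 100 = 81.1%

81.1%


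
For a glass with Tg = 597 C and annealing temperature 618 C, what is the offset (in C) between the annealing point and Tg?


Offset = T_anneal - Tg:
  offset = 618 - 597 = 21 C

21 C


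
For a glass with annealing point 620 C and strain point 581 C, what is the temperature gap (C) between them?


Gap = T_anneal - T_strain:
  gap = 620 - 581 = 39 C

39 C


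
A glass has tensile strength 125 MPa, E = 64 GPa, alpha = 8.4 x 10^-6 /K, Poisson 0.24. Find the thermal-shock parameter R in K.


Thermal shock resistance: R = sigma * (1 - nu) / (E * alpha)
  Numerator = 125 * (1 - 0.24) = 95.0
  Denominator = 64 * 1000 * (8.4 x 10^-6) = 0.5376
  R = 95.0 / 0.5376 = 176.7 K

176.7 K


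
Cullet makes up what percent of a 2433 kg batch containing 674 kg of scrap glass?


Cullet ratio = (cullet mass / total batch mass) * 100
  Ratio = 674 / 2433 * 100 = 27.7%

27.7%


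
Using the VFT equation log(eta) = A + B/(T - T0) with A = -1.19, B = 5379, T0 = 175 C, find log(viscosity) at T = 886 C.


VFT equation: log(eta) = A + B / (T - T0)
  T - T0 = 886 - 175 = 711
  B / (T - T0) = 5379 / 711 = 7.565
  log(eta) = -1.19 + 7.565 = 6.375

6.375


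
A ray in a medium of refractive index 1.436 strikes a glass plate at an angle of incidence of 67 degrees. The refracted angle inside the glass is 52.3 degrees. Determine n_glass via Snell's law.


Apply Snell's law: n1 * sin(theta1) = n2 * sin(theta2)
  n2 = n1 * sin(theta1) / sin(theta2)
  sin(67) = 0.920505
  sin(52.3) = 0.791224
  n2 = 1.436 * 0.920505 / 0.791224 = 1.6706

1.6706


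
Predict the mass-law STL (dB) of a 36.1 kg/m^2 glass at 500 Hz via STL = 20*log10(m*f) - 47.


Mass law: STL = 20 * log10(m * f) - 47
  m * f = 36.1 * 500 = 18050
  log10(18050) = 4.25648
  STL = 20 * 4.25648 - 47 = 85.1296 - 47 = 38.1 dB

38.1 dB


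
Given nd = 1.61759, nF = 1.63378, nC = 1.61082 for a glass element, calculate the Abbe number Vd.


Abbe number formula: Vd = (nd - 1) / (nF - nC)
  nd - 1 = 1.61759 - 1 = 0.61759
  nF - nC = 1.63378 - 1.61082 = 0.02296
  Vd = 0.61759 / 0.02296 = 26.9

26.9


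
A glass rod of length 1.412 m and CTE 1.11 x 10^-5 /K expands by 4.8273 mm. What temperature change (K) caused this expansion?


Rearrange dL = alpha * L0 * dT for dT:
  dT = dL / (alpha * L0)
  dL (m) = 4.8273 / 1000 = 0.0048273
  dT = 0.0048273 / ((1.11 x 10^-5) * 1.412) = 308.0 K

308.0 K


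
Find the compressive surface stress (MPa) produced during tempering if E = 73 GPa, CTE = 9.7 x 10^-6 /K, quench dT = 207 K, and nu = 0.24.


Tempering stress: sigma = E * alpha * dT / (1 - nu)
  E (MPa) = 73 * 1000 = 73000
  Numerator = 73000 * (9.7 x 10^-6) * 207 = 146.5767
  Denominator = 1 - 0.24 = 0.76
  sigma = 146.5767 / 0.76 = 192.9 MPa

192.9 MPa


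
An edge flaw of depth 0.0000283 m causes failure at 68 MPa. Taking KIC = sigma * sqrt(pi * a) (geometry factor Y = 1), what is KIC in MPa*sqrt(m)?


Fracture toughness: KIC = sigma * sqrt(pi * a)
  pi * a = pi * 0.0000283 = 0.000088907
  sqrt(pi * a) = 0.009429
  KIC = 68 * 0.009429 = 0.641 MPa*sqrt(m)

0.641 MPa*sqrt(m)


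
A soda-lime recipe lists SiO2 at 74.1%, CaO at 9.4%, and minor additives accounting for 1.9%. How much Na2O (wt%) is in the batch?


Pieces sum to 100%:
  Na2O = 100 - (SiO2 + CaO + others)
  Na2O = 100 - (74.1 + 9.4 + 1.9) = 14.6%

14.6%


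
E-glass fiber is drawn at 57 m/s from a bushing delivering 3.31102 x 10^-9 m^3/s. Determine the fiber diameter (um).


Cross-sectional area from continuity:
  A = Q / v = 3.31102 x 10^-9 / 57 = 5.808807 x 10^-11 m^2
Diameter from circular cross-section:
  d = sqrt(4A / pi) * 10^6 (m -> um)
  d = sqrt(4 * 5.808807 x 10^-11 / pi) * 10^6 = 8.6 um

8.6 um


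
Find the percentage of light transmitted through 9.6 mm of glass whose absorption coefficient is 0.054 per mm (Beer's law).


Beer-Lambert law: T = exp(-alpha * thickness)
  exponent = -0.054 * 9.6 = -0.5184
  T = exp(-0.5184) = 0.5955
  Percentage = 0.5955 * 100 = 59.55%

59.55%


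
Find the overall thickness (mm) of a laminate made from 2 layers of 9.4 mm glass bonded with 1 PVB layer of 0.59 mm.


Total thickness = glass contribution + PVB contribution
  Glass: 2 * 9.4 = 18.8 mm
  PVB: 1 * 0.59 = 0.59 mm
  Total = 18.8 + 0.59 = 19.39 mm

19.39 mm


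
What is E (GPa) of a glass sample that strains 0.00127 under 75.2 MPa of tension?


Young's modulus: E = stress / strain
  E = 75.2 MPa / 0.00127 = 59212.6 MPa
Convert to GPa: 59212.6 / 1000 = 59.21 GPa

59.21 GPa


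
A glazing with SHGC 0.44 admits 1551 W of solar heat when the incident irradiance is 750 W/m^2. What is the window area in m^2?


Rearrange Q = Area * SHGC * Irradiance:
  Area = Q / (SHGC * Irradiance)
  Area = 1551 / (0.44 * 750) = 4.7 m^2

4.7 m^2


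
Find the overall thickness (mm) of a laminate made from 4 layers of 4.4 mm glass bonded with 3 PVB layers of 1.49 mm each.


Total thickness = glass contribution + PVB contribution
  Glass: 4 * 4.4 = 17.6 mm
  PVB: 3 * 1.49 = 4.47 mm
  Total = 17.6 + 4.47 = 22.07 mm

22.07 mm


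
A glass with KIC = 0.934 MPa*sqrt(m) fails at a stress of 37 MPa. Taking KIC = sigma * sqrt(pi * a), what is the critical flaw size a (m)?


Rearrange KIC = sigma * sqrt(pi * a):
  sqrt(pi * a) = KIC / sigma
  sqrt(pi * a) = 0.934 / 37 = 0.025243
  a = (KIC / sigma)^2 / pi
  a = 0.025243^2 / pi = 0.0002028 m

0.0002028 m


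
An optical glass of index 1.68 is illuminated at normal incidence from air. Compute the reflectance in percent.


Fresnel reflectance at normal incidence:
  R = ((n - 1)/(n + 1))^2
  (n - 1)/(n + 1) = (1.68 - 1)/(1.68 + 1) = 0.253731
  R = 0.253731^2 = 0.0643794
  R(%) = 0.0643794 * 100 = 6.438%

6.438%


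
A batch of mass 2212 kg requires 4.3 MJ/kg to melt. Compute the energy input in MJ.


Total energy = mass * specific energy
  E = 2212 * 4.3 = 9511.6 MJ

9511.6 MJ


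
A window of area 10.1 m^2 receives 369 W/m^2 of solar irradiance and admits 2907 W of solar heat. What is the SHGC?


Rearrange Q = Area * SHGC * Irradiance:
  SHGC = Q / (Area * Irradiance)
  SHGC = 2907 / (10.1 * 369) = 0.78

0.78


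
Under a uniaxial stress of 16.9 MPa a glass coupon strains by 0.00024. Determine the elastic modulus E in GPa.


Young's modulus: E = stress / strain
  E = 16.9 MPa / 0.00024 = 70416.67 MPa
Convert to GPa: 70416.67 / 1000 = 70.42 GPa

70.42 GPa


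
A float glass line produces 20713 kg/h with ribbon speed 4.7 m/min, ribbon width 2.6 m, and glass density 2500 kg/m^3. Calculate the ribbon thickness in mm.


Ribbon cross-section from mass balance:
  Volume rate = throughput / density = 20713 / 2500 = 8.2852 m^3/h
  thickness = volume rate / (speed * 60 * width), i.e.
  thickness = throughput / (60 * speed * width * density) * 1000
  thickness = 20713 / (60 * 4.7 * 2.6 * 2500) * 1000 = 11.3 mm

11.3 mm


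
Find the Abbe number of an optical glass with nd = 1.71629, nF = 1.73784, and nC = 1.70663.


Abbe number formula: Vd = (nd - 1) / (nF - nC)
  nd - 1 = 1.71629 - 1 = 0.71629
  nF - nC = 1.73784 - 1.70663 = 0.03121
  Vd = 0.71629 / 0.03121 = 22.95

22.95


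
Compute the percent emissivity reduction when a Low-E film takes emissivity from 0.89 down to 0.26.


Percentage reduction = (1 - coated/uncoated) * 100
  Ratio = 0.26 / 0.89 = 0.2921
  Reduction = (1 - 0.2921) * 100 = 70.8%

70.8%


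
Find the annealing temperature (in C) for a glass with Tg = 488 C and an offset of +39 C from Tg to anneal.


The annealing temperature is Tg plus the offset:
  T_anneal = 488 + 39 = 527 C

527 C


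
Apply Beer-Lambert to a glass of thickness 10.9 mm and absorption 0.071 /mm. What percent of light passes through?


Beer-Lambert law: T = exp(-alpha * thickness)
  exponent = -0.071 * 10.9 = -0.7739
  T = exp(-0.7739) = 0.4612
  Percentage = 0.4612 * 100 = 46.12%

46.12%


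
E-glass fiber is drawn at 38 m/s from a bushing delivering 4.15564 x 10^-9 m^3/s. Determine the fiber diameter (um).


Cross-sectional area from continuity:
  A = Q / v = 4.15564 x 10^-9 / 38 = 1.093589 x 10^-10 m^2
Diameter from circular cross-section:
  d = sqrt(4A / pi) * 10^6 (m -> um)
  d = sqrt(4 * 1.093589 x 10^-10 / pi) * 10^6 = 11.8 um

11.8 um


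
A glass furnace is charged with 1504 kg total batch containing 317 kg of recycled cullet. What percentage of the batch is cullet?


Cullet ratio = (cullet mass / total batch mass) * 100
  Ratio = 317 / 1504 * 100 = 21.08%

21.08%


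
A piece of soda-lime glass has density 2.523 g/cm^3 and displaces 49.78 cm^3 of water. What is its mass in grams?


Rearrange rho = m / V:
  m = rho * V
  m = 2.523 * 49.78 = 125.595 g

125.595 g
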